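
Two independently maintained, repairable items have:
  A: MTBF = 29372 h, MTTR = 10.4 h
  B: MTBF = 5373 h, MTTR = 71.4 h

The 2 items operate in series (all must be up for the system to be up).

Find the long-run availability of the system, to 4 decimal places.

0.9865

A(A) = MTBF/(MTBF+MTTR) = 29372/(29372+10.4) = 0.999646
A(B) = MTBF/(MTBF+MTTR) = 5373/(5373+71.4) = 0.986886
Series availability: 0.999646 × 0.986886 = 0.9865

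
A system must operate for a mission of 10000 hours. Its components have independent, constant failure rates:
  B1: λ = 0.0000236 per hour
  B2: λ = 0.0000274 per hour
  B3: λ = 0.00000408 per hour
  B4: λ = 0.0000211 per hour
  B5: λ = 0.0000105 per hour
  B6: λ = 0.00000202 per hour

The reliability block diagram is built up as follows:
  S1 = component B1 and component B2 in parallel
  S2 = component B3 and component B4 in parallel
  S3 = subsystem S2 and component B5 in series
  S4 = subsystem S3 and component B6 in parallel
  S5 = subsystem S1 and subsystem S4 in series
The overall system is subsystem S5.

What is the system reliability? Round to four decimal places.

R(B1) = exp(−0.0000236 × 10000) = 0.789781
R(B2) = exp(−0.0000274 × 10000) = 0.760332
R(B3) = exp(−0.00000408 × 10000) = 0.960021
R(B4) = exp(−0.0000211 × 10000) = 0.809774
R(B5) = exp(−0.0000105 × 10000) = 0.900325
R(B6) = exp(−0.00000202 × 10000) = 0.980003
Parallel (B1 and B2): 1 − (1 − 0.789781)(1 − 0.760332) = 0.949617
Parallel (B3 and B4): 1 − (1 − 0.960021)(1 − 0.809774) = 0.992395
Series ([0.992395] and B5): 0.992395 × 0.900325 = 0.893478
Parallel ([0.893478] and B6): 1 − (1 − 0.893478)(1 − 0.980003) = 0.997870
Series ([0.949617] and [0.997870]): 0.949617 × 0.997870 = 0.9476

0.9476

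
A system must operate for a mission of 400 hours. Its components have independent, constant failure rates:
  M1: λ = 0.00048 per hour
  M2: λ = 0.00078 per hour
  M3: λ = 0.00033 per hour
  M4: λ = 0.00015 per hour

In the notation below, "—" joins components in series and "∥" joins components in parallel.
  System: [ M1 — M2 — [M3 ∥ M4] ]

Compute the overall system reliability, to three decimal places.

0.600

R(M1) = exp(−0.00048 × 400) = 0.82531
R(M2) = exp(−0.00078 × 400) = 0.73198
R(M3) = exp(−0.00033 × 400) = 0.87634
R(M4) = exp(−0.00015 × 400) = 0.94176
Parallel (M3 and M4): 1 − (1 − 0.87634)(1 − 0.94176) = 0.99280
Series (M1, M2, and [0.99280]): 0.82531 × 0.73198 × 0.99280 = 0.600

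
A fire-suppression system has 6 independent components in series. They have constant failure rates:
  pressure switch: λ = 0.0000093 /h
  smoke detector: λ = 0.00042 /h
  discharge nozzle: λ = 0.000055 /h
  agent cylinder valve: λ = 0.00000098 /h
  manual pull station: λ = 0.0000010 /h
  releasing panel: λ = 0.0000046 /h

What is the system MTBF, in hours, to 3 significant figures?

Series of exponential components: λ_sys = Σ λ_i
λ_sys = 0.0000093 + 0.00042 + 0.000055 + 0.00000098 + 0.0000010 + 0.0000046 = 4.9088e-04 /h
MTBF = 1 / λ_sys = 2040 h

2040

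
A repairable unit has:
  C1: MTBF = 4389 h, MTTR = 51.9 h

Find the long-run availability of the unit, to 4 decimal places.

0.9883

A(C1) = MTBF/(MTBF+MTTR) = 4389/(4389+51.9) = 0.9883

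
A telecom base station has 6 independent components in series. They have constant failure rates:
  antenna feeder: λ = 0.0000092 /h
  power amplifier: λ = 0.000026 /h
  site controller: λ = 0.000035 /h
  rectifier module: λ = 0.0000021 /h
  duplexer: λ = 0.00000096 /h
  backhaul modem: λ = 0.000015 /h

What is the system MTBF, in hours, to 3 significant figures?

Series of exponential components: λ_sys = Σ λ_i
λ_sys = 0.0000092 + 0.000026 + 0.000035 + 0.0000021 + 0.00000096 + 0.000015 = 8.8260e-05 /h
MTBF = 1 / λ_sys = 11300 h

11300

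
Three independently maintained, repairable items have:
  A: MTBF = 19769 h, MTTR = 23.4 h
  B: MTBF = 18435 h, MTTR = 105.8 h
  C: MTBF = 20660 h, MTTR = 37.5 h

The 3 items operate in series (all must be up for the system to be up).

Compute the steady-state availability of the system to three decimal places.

A(A) = MTBF/(MTBF+MTTR) = 19769/(19769+23.4) = 0.998818
A(B) = MTBF/(MTBF+MTTR) = 18435/(18435+105.8) = 0.994294
A(C) = MTBF/(MTBF+MTTR) = 20660/(20660+37.5) = 0.998188
Series availability: 0.998818 × 0.994294 × 0.998188 = 0.991

0.991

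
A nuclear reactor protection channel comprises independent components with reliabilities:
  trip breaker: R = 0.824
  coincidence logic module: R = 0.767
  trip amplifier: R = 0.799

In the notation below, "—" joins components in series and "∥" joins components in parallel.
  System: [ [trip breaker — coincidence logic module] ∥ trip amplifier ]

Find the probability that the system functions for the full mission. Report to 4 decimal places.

0.9260

Series (trip breaker and coincidence logic module): 0.824000 × 0.767000 = 0.632008
Parallel ([0.632008] and trip amplifier): 1 − (1 − 0.632008)(1 − 0.799000) = 0.9260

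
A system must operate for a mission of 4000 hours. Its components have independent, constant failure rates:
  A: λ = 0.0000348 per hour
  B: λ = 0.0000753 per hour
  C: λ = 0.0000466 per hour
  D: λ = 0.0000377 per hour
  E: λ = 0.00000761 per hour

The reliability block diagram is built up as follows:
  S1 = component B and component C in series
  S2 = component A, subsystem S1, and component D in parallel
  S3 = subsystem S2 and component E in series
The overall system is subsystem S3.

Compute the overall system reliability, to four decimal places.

R(A) = exp(−0.0000348 × 4000) = 0.870054
R(B) = exp(−0.0000753 × 4000) = 0.739930
R(C) = exp(−0.0000466 × 4000) = 0.829942
R(D) = exp(−0.0000377 × 4000) = 0.860020
R(E) = exp(−0.00000761 × 4000) = 0.970019
Series (B and C): 0.739930 × 0.829942 = 0.614099
Parallel (A, [0.614099], and D): 1 − (1 − 0.870054)(1 − 0.614099)(1 − 0.860020) = 0.992981
Series ([0.992981] and E): 0.992981 × 0.970019 = 0.9632

0.9632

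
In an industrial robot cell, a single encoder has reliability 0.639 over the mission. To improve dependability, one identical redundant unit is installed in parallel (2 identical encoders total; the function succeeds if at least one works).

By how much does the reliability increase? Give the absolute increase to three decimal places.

R_before = 0.639
R_after = 1 − (1 − 0.639)^2 = 0.870
ΔR = 0.870 − 0.639 = 0.231

0.231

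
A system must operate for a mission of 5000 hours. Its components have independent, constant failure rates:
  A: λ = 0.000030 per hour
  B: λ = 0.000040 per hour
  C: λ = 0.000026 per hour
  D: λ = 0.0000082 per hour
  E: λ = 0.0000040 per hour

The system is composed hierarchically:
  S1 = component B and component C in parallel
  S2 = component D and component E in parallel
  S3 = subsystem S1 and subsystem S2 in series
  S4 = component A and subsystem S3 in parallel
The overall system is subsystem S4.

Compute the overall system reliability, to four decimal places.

0.9968

R(A) = exp(−0.000030 × 5000) = 0.860708
R(B) = exp(−0.000040 × 5000) = 0.818731
R(C) = exp(−0.000026 × 5000) = 0.878095
R(D) = exp(−0.0000082 × 5000) = 0.959829
R(E) = exp(−0.0000040 × 5000) = 0.980199
Parallel (B and C): 1 − (1 − 0.818731)(1 − 0.878095) = 0.977902
Parallel (D and E): 1 − (1 − 0.959829)(1 − 0.980199) = 0.999205
Series ([0.977902] and [0.999205]): 0.977902 × 0.999205 = 0.977125
Parallel (A and [0.977125]): 1 − (1 − 0.860708)(1 − 0.977125) = 0.9968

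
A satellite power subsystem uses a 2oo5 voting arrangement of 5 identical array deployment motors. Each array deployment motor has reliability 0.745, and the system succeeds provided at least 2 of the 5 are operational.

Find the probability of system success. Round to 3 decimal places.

R = Σ_{i=2}^{5} C(5,i) p^i (1−p)^{5−i} with p = 0.745
C(5,2)·0.745^2·0.255^3 = 0.09203
C(5,3)·0.745^3·0.255^2 = 0.26887
C(5,4)·0.745^4·0.255^1 = 0.39277
C(5,5)·0.745^5·0.255^0 = 0.22950
Sum = 0.983

0.983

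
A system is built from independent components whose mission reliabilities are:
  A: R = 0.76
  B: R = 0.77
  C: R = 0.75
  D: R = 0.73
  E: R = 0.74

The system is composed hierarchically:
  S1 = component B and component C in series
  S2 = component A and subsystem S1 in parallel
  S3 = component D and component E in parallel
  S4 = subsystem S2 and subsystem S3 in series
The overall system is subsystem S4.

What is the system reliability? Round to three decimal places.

Series (B and C): 0.77000 × 0.75000 = 0.57750
Parallel (A and [0.57750]): 1 − (1 − 0.76000)(1 − 0.57750) = 0.89860
Parallel (D and E): 1 − (1 − 0.73000)(1 − 0.74000) = 0.92980
Series ([0.89860] and [0.92980]): 0.89860 × 0.92980 = 0.836

0.836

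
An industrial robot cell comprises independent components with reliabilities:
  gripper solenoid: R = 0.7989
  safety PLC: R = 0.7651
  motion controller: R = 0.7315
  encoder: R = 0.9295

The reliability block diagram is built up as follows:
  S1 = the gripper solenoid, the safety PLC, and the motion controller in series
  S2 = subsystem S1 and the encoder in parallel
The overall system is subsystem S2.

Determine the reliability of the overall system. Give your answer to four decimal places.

0.9610

Series (gripper solenoid, safety PLC, and motion controller): 0.798900 × 0.765100 × 0.731500 = 0.447121
Parallel ([0.447121] and encoder): 1 − (1 − 0.447121)(1 − 0.929500) = 0.9610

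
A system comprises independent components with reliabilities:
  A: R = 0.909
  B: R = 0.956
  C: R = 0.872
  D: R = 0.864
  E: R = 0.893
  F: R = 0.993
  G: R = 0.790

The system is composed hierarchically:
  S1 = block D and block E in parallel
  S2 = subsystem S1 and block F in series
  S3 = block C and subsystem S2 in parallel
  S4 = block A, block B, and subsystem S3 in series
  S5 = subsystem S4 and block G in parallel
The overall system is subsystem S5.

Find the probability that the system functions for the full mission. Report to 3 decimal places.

0.972

Parallel (D and E): 1 − (1 − 0.86400)(1 − 0.89300) = 0.98545
Series ([0.98545] and F): 0.98545 × 0.99300 = 0.97855
Parallel (C and [0.97855]): 1 − (1 − 0.87200)(1 − 0.97855) = 0.99725
Series (A, B, and [0.99725]): 0.90900 × 0.95600 × 0.99725 = 0.86661
Parallel ([0.86661] and G): 1 − (1 − 0.86661)(1 − 0.79000) = 0.972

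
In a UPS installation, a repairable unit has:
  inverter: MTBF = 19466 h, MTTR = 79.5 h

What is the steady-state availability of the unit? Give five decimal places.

A(inverter) = MTBF/(MTBF+MTTR) = 19466/(19466+79.5) = 0.99593

0.99593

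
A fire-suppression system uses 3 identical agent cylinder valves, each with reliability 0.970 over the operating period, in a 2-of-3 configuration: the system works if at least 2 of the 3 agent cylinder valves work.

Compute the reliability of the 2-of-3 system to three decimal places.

0.997

R = Σ_{i=2}^{3} C(3,i) p^i (1−p)^{3−i} with p = 0.970
C(3,2)·0.970^2·0.030^1 = 0.08468
C(3,3)·0.970^3·0.030^0 = 0.91267
Sum = 0.997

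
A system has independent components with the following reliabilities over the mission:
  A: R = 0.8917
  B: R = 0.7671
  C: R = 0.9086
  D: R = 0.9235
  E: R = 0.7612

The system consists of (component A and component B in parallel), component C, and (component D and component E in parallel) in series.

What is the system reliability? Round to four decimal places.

Parallel (A and B): 1 − (1 − 0.891700)(1 − 0.767100) = 0.974777
Parallel (D and E): 1 − (1 − 0.923500)(1 − 0.761200) = 0.981732
Series ([0.974777], C, and [0.981732]): 0.974777 × 0.908600 × 0.981732 = 0.8695

0.8695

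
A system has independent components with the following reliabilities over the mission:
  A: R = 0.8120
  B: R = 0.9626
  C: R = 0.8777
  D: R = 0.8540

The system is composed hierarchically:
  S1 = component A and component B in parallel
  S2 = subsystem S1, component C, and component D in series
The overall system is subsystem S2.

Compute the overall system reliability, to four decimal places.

0.7443

Parallel (A and B): 1 − (1 − 0.812000)(1 − 0.962600) = 0.992969
Series ([0.992969], C, and D): 0.992969 × 0.877700 × 0.854000 = 0.7443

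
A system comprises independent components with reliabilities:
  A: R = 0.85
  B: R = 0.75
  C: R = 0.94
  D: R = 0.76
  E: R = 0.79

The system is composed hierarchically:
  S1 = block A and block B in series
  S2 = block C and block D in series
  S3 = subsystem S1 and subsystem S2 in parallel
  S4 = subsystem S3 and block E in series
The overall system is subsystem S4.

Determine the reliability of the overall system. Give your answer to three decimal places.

Series (A and B): 0.85000 × 0.75000 = 0.63750
Series (C and D): 0.94000 × 0.76000 = 0.71440
Parallel ([0.63750] and [0.71440]): 1 − (1 − 0.63750)(1 − 0.71440) = 0.89647
Series ([0.89647] and E): 0.89647 × 0.79000 = 0.708

0.708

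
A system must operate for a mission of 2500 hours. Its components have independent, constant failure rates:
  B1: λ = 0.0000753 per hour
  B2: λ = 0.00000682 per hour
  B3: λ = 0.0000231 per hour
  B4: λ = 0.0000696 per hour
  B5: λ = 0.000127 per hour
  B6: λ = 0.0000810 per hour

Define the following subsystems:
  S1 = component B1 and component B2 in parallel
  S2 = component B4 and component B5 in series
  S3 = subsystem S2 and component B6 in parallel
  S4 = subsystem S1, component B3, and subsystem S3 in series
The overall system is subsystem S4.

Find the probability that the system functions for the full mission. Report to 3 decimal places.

0.874

R(B1) = exp(−0.0000753 × 2500) = 0.82841
R(B2) = exp(−0.00000682 × 2500) = 0.98309
R(B3) = exp(−0.0000231 × 2500) = 0.94389
R(B4) = exp(−0.0000696 × 2500) = 0.84030
R(B5) = exp(−0.000127 × 2500) = 0.72797
R(B6) = exp(−0.0000810 × 2500) = 0.81669
Parallel (B1 and B2): 1 − (1 − 0.82841)(1 − 0.98309) = 0.99710
Series (B4 and B5): 0.84030 × 0.72797 = 0.61171
Parallel ([0.61171] and B6): 1 − (1 − 0.61171)(1 − 0.81669) = 0.92882
Series ([0.99710], B3, and [0.92882]): 0.99710 × 0.94389 × 0.92882 = 0.874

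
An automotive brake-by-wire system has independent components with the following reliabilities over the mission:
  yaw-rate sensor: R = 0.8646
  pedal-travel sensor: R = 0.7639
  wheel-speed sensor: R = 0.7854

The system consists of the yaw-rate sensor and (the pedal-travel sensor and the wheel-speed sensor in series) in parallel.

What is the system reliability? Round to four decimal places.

Series (pedal-travel sensor and wheel-speed sensor): 0.763900 × 0.785400 = 0.599967
Parallel (yaw-rate sensor and [0.599967]): 1 − (1 − 0.864600)(1 − 0.599967) = 0.9458

0.9458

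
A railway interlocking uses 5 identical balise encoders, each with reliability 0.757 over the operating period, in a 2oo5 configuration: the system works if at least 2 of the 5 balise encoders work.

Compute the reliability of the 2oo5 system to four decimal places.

R = Σ_{i=2}^{5} C(5,i) p^i (1−p)^{5−i} with p = 0.757
C(5,2)·0.757^2·0.243^3 = 0.082226
C(5,3)·0.757^3·0.243^2 = 0.256153
C(5,4)·0.757^4·0.243^1 = 0.398988
C(5,5)·0.757^5·0.243^0 = 0.248588
Sum = 0.9860

0.9860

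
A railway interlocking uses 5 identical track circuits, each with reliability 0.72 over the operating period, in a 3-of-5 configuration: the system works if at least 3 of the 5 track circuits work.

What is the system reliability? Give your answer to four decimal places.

R = Σ_{i=3}^{5} C(5,i) p^i (1−p)^{5−i} with p = 0.72
C(5,3)·0.72^3·0.28^2 = 0.292626
C(5,4)·0.72^4·0.28^1 = 0.376234
C(5,5)·0.72^5·0.28^0 = 0.193492
Sum = 0.8624

0.8624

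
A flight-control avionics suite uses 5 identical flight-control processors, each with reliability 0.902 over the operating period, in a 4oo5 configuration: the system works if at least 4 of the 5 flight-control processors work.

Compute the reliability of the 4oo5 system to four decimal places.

R = Σ_{i=4}^{5} C(5,i) p^i (1−p)^{5−i} with p = 0.902
C(5,4)·0.902^4·0.098^1 = 0.324356
C(5,5)·0.902^5·0.098^0 = 0.597080
Sum = 0.9214

0.9214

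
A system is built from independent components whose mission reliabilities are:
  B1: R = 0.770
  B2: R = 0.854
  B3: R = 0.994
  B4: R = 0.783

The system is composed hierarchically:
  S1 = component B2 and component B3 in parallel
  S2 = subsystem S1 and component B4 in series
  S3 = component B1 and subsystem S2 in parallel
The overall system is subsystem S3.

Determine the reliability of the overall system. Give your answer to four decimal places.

0.9499

Parallel (B2 and B3): 1 − (1 − 0.854000)(1 − 0.994000) = 0.999124
Series ([0.999124] and B4): 0.999124 × 0.783000 = 0.782314
Parallel (B1 and [0.782314]): 1 − (1 − 0.770000)(1 − 0.782314) = 0.9499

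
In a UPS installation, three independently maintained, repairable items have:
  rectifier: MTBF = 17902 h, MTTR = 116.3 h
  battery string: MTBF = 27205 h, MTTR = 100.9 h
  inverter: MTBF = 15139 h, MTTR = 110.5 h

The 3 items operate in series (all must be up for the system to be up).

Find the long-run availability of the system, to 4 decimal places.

0.9827

A(rectifier) = MTBF/(MTBF+MTTR) = 17902/(17902+116.3) = 0.993545
A(battery string) = MTBF/(MTBF+MTTR) = 27205/(27205+100.9) = 0.996305
A(inverter) = MTBF/(MTBF+MTTR) = 15139/(15139+110.5) = 0.992754
Series availability: 0.993545 × 0.996305 × 0.992754 = 0.9827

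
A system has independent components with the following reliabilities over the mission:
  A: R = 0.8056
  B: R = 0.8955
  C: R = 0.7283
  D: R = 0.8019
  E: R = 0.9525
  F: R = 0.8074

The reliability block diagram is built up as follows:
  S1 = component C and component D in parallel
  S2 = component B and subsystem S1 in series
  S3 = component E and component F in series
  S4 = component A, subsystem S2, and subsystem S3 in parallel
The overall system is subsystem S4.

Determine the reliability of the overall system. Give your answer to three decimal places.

0.993

Parallel (C and D): 1 − (1 − 0.72830)(1 − 0.80190) = 0.94618
Series (B and [0.94618]): 0.89550 × 0.94618 = 0.84730
Series (E and F): 0.95250 × 0.80740 = 0.76905
Parallel (A, [0.84730], and [0.76905]): 1 − (1 − 0.80560)(1 − 0.84730)(1 − 0.76905) = 0.993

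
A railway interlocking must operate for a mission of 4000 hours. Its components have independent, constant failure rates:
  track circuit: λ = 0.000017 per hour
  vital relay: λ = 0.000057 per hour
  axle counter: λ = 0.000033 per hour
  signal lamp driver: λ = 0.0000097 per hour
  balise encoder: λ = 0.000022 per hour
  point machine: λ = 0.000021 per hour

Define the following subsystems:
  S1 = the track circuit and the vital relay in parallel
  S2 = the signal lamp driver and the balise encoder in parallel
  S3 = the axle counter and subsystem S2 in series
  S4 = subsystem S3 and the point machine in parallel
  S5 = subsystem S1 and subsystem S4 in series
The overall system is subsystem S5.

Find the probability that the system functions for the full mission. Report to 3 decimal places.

0.977

R(track circuit) = exp(−0.000017 × 4000) = 0.93426
R(vital relay) = exp(−0.000057 × 4000) = 0.79612
R(axle counter) = exp(−0.000033 × 4000) = 0.87634
R(signal lamp driver) = exp(−0.0000097 × 4000) = 0.96194
R(balise encoder) = exp(−0.000022 × 4000) = 0.91576
R(point machine) = exp(−0.000021 × 4000) = 0.91943
Parallel (track circuit and vital relay): 1 − (1 − 0.93426)(1 − 0.79612) = 0.98660
Parallel (signal lamp driver and balise encoder): 1 − (1 − 0.96194)(1 − 0.91576) = 0.99679
Series (axle counter and [0.99679]): 0.87634 × 0.99679 = 0.87353
Parallel ([0.87353] and point machine): 1 − (1 − 0.87353)(1 − 0.91943) = 0.98981
Series ([0.98660] and [0.98981]): 0.98660 × 0.98981 = 0.977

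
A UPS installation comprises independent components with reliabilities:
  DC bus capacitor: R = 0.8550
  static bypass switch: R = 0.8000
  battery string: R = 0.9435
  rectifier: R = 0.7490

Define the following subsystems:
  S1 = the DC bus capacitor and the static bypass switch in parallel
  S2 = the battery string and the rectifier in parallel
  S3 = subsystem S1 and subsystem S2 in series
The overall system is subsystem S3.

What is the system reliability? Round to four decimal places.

0.9572

Parallel (DC bus capacitor and static bypass switch): 1 − (1 − 0.855000)(1 − 0.800000) = 0.971000
Parallel (battery string and rectifier): 1 − (1 − 0.943500)(1 − 0.749000) = 0.985819
Series ([0.971000] and [0.985819]): 0.971000 × 0.985819 = 0.9572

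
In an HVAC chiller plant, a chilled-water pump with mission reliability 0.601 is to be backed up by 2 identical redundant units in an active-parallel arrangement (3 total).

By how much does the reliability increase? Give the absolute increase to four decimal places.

0.3355

R_before = 0.601
R_after = 1 − (1 − 0.601)^3 = 0.9365
ΔR = 0.9365 − 0.601 = 0.3355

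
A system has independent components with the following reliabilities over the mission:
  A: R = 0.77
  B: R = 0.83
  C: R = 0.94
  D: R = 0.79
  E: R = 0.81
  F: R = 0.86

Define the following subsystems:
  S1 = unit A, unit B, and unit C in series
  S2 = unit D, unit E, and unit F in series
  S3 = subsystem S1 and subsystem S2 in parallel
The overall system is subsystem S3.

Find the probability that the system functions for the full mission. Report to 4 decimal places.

Series (A, B, and C): 0.770000 × 0.830000 × 0.940000 = 0.600754
Series (D, E, and F): 0.790000 × 0.810000 × 0.860000 = 0.550314
Parallel ([0.600754] and [0.550314]): 1 − (1 − 0.600754)(1 − 0.550314) = 0.8205

0.8205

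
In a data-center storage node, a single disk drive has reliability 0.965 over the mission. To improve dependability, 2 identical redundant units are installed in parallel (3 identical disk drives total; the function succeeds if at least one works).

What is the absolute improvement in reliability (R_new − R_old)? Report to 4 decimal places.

0.0350

R_before = 0.965
R_after = 1 − (1 − 0.965)^3 = 1.0000
ΔR = 1.0000 − 0.965 = 0.0350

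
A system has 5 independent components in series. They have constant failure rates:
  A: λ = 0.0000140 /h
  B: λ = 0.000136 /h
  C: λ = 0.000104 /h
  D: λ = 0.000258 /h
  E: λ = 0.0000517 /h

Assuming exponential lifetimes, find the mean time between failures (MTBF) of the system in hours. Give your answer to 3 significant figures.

1770

Series of exponential components: λ_sys = Σ λ_i
λ_sys = 0.0000140 + 0.000136 + 0.000104 + 0.000258 + 0.0000517 = 5.6370e-04 /h
MTBF = 1 / λ_sys = 1770 h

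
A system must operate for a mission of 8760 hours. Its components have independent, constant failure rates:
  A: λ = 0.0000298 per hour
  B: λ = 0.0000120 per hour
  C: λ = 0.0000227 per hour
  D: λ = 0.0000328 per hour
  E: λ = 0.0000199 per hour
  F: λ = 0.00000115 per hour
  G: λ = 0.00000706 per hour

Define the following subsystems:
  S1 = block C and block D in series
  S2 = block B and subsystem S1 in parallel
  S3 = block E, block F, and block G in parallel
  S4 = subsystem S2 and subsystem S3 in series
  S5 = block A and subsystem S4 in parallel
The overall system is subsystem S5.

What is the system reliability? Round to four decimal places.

0.9912

R(A) = exp(−0.0000298 × 8760) = 0.770244
R(B) = exp(−0.0000120 × 8760) = 0.900216
R(C) = exp(−0.0000227 × 8760) = 0.819671
R(D) = exp(−0.0000328 × 8760) = 0.750266
R(E) = exp(−0.0000199 × 8760) = 0.840025
R(F) = exp(−0.00000115 × 8760) = 0.989977
R(G) = exp(−0.00000706 × 8760) = 0.940028
Series (C and D): 0.819671 × 0.750266 = 0.614971
Parallel (B and [0.614971]): 1 − (1 − 0.900216)(1 − 0.614971) = 0.961580
Parallel (E, F, and G): 1 − (1 − 0.840025)(1 − 0.989977)(1 − 0.940028) = 0.999904
Series ([0.961580] and [0.999904]): 0.961580 × 0.999904 = 0.961488
Parallel (A and [0.961488]): 1 − (1 − 0.770244)(1 − 0.961488) = 0.9912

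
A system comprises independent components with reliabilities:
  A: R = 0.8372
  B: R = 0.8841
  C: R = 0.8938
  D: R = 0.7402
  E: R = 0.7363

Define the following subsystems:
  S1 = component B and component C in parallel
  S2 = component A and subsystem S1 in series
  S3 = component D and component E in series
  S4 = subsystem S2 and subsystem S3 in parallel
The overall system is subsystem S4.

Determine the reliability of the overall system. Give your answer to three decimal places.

Parallel (B and C): 1 − (1 − 0.88410)(1 − 0.89380) = 0.98769
Series (A and [0.98769]): 0.83720 × 0.98769 = 0.82689
Series (D and E): 0.74020 × 0.73630 = 0.54501
Parallel ([0.82689] and [0.54501]): 1 − (1 − 0.82689)(1 − 0.54501) = 0.921

0.921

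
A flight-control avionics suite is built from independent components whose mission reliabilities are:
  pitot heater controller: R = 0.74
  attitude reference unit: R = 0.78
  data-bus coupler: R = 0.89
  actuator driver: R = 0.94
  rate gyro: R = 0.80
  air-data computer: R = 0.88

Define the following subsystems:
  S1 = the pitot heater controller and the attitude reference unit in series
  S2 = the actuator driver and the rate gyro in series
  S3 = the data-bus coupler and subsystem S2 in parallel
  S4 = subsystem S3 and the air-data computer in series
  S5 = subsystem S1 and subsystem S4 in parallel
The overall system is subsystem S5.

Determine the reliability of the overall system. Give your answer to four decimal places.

0.9391

Series (pitot heater controller and attitude reference unit): 0.740000 × 0.780000 = 0.577200
Series (actuator driver and rate gyro): 0.940000 × 0.800000 = 0.752000
Parallel (data-bus coupler and [0.752000]): 1 − (1 − 0.890000)(1 − 0.752000) = 0.972720
Series ([0.972720] and air-data computer): 0.972720 × 0.880000 = 0.855994
Parallel ([0.577200] and [0.855994]): 1 − (1 − 0.577200)(1 − 0.855994) = 0.9391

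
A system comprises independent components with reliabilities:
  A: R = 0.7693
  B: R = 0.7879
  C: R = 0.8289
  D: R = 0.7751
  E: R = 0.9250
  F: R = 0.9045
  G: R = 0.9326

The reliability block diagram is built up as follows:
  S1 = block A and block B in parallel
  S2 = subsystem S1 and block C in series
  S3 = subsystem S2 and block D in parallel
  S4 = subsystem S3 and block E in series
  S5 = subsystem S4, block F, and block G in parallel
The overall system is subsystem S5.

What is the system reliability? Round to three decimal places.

0.999

Parallel (A and B): 1 − (1 − 0.76930)(1 − 0.78790) = 0.95107
Series ([0.95107] and C): 0.95107 × 0.82890 = 0.78834
Parallel ([0.78834] and D): 1 − (1 − 0.78834)(1 − 0.77510) = 0.95240
Series ([0.95240] and E): 0.95240 × 0.92500 = 0.88097
Parallel ([0.88097], F, and G): 1 − (1 − 0.88097)(1 − 0.90450)(1 − 0.93260) = 0.999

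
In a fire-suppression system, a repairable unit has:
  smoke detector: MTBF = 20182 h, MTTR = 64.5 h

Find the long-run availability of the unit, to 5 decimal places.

A(smoke detector) = MTBF/(MTBF+MTTR) = 20182/(20182+64.5) = 0.99681

0.99681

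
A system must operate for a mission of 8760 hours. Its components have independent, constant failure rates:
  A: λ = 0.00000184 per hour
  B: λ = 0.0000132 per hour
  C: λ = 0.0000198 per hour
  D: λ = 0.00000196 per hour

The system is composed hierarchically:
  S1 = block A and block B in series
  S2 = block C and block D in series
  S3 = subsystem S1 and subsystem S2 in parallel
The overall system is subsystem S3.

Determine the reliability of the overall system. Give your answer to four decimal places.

R(A) = exp(−0.00000184 × 8760) = 0.984011
R(B) = exp(−0.0000132 × 8760) = 0.890803
R(C) = exp(−0.0000198 × 8760) = 0.840761
R(D) = exp(−0.00000196 × 8760) = 0.982977
Series (A and B): 0.984011 × 0.890803 = 0.876560
Series (C and D): 0.840761 × 0.982977 = 0.826449
Parallel ([0.876560] and [0.826449]): 1 − (1 − 0.876560)(1 − 0.826449) = 0.9786

0.9786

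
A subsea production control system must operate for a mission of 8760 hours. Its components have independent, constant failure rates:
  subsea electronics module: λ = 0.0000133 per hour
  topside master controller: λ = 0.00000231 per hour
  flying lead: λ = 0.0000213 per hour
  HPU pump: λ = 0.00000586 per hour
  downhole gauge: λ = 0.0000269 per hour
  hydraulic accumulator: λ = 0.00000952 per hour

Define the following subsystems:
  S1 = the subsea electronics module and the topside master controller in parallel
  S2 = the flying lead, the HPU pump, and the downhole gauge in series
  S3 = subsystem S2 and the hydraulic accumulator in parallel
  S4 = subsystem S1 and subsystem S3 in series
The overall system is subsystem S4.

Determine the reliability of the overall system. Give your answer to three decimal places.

R(subsea electronics module) = exp(−0.0000133 × 8760) = 0.89002
R(topside master controller) = exp(−0.00000231 × 8760) = 0.97997
R(flying lead) = exp(−0.0000213 × 8760) = 0.82979
R(HPU pump) = exp(−0.00000586 × 8760) = 0.94996
R(downhole gauge) = exp(−0.0000269 × 8760) = 0.79006
R(hydraulic accumulator) = exp(−0.00000952 × 8760) = 0.91999
Parallel (subsea electronics module and topside master controller): 1 − (1 − 0.89002)(1 − 0.97997) = 0.99780
Series (flying lead, HPU pump, and downhole gauge): 0.82979 × 0.94996 × 0.79006 = 0.62278
Parallel ([0.62278] and hydraulic accumulator): 1 − (1 − 0.62278)(1 − 0.91999) = 0.96982
Series ([0.99780] and [0.96982]): 0.99780 × 0.96982 = 0.968

0.968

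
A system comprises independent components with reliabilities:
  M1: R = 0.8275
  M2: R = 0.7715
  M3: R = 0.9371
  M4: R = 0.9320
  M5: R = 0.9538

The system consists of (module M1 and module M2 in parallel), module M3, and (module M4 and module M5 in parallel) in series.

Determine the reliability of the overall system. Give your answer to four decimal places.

Parallel (M1 and M2): 1 − (1 − 0.827500)(1 − 0.771500) = 0.960584
Parallel (M4 and M5): 1 − (1 − 0.932000)(1 − 0.953800) = 0.996858
Series ([0.960584], M3, and [0.996858]): 0.960584 × 0.937100 × 0.996858 = 0.8973

0.8973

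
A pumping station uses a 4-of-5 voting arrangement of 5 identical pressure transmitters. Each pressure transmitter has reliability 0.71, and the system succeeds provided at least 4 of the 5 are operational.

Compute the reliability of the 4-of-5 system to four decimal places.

R = Σ_{i=4}^{5} C(5,i) p^i (1−p)^{5−i} with p = 0.71
C(5,4)·0.71^4·0.29^1 = 0.368469
C(5,5)·0.71^5·0.29^0 = 0.180423
Sum = 0.5489

0.5489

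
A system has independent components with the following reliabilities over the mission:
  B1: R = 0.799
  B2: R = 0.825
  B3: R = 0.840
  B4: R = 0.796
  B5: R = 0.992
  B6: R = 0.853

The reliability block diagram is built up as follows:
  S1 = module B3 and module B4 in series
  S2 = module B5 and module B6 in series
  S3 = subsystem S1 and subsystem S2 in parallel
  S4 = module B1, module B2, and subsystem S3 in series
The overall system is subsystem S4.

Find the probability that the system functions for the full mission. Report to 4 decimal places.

Series (B3 and B4): 0.840000 × 0.796000 = 0.668640
Series (B5 and B6): 0.992000 × 0.853000 = 0.846176
Parallel ([0.668640] and [0.846176]): 1 − (1 − 0.668640)(1 − 0.846176) = 0.949029
Series (B1, B2, and [0.949029]): 0.799000 × 0.825000 × 0.949029 = 0.6256

0.6256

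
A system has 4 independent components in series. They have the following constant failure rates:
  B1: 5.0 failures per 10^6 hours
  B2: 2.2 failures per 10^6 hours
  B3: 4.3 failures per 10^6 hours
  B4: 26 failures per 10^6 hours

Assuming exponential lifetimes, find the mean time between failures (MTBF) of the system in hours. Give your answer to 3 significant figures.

Series of exponential components: λ_sys = Σ λ_i
λ_sys = 0.0000050 + 0.0000022 + 0.0000043 + 0.000026 = 3.7500e-05 /h
MTBF = 1 / λ_sys = 26700 h

26700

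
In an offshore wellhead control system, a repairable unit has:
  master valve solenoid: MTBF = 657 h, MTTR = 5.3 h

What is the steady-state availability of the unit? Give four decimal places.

0.9920

A(master valve solenoid) = MTBF/(MTBF+MTTR) = 657/(657+5.3) = 0.9920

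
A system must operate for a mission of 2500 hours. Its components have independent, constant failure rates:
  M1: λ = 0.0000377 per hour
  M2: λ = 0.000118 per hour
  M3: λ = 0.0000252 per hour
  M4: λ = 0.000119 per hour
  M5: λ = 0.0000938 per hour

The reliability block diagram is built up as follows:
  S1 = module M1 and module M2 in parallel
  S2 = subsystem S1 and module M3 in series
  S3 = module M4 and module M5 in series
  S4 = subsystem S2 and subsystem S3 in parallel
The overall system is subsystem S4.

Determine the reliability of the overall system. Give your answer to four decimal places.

R(M1) = exp(−0.0000377 × 2500) = 0.910055
R(M2) = exp(−0.000118 × 2500) = 0.744532
R(M3) = exp(−0.0000252 × 2500) = 0.938943
R(M4) = exp(−0.000119 × 2500) = 0.742673
R(M5) = exp(−0.0000938 × 2500) = 0.790966
Parallel (M1 and M2): 1 − (1 − 0.910055)(1 − 0.744532) = 0.977022
Series ([0.977022] and M3): 0.977022 × 0.938943 = 0.917368
Series (M4 and M5): 0.742673 × 0.790966 = 0.587429
Parallel ([0.917368] and [0.587429]): 1 − (1 − 0.917368)(1 − 0.587429) = 0.9659

0.9659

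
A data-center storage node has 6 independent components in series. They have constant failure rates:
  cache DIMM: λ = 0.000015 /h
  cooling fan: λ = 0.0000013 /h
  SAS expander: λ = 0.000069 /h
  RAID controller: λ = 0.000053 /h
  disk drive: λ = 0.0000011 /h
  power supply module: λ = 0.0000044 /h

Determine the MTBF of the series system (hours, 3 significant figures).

6950

Series of exponential components: λ_sys = Σ λ_i
λ_sys = 0.000015 + 0.0000013 + 0.000069 + 0.000053 + 0.0000011 + 0.0000044 = 1.4380e-04 /h
MTBF = 1 / λ_sys = 6950 h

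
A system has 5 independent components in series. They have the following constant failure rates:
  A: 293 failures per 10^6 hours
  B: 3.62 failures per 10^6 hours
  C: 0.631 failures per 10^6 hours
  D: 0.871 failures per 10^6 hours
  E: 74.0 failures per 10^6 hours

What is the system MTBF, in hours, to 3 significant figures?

Series of exponential components: λ_sys = Σ λ_i
λ_sys = 0.000293 + 0.00000362 + 0.000000631 + 0.000000871 + 0.0000740 = 3.7212e-04 /h
MTBF = 1 / λ_sys = 2690 h

2690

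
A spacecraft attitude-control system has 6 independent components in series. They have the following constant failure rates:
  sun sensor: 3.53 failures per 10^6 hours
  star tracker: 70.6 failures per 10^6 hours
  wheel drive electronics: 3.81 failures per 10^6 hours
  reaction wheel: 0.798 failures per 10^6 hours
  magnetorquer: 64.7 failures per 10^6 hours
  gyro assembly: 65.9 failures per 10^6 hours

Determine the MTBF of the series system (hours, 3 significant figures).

4780

Series of exponential components: λ_sys = Σ λ_i
λ_sys = 0.00000353 + 0.0000706 + 0.00000381 + 0.000000798 + 0.0000647 + 0.0000659 = 2.0934e-04 /h
MTBF = 1 / λ_sys = 4780 h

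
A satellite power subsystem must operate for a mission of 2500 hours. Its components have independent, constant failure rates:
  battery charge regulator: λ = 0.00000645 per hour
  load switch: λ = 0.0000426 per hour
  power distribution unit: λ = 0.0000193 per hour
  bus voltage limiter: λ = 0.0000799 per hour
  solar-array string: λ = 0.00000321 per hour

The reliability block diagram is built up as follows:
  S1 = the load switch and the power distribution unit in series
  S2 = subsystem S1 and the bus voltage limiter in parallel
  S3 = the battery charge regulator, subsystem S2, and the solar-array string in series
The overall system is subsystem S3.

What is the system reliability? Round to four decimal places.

R(battery charge regulator) = exp(−0.00000645 × 2500) = 0.984004
R(load switch) = exp(−0.0000426 × 2500) = 0.898975
R(power distribution unit) = exp(−0.0000193 × 2500) = 0.952896
R(bus voltage limiter) = exp(−0.0000799 × 2500) = 0.818935
R(solar-array string) = exp(−0.00000321 × 2500) = 0.992007
Series (load switch and power distribution unit): 0.898975 × 0.952896 = 0.856630
Parallel ([0.856630] and bus voltage limiter): 1 − (1 − 0.856630)(1 − 0.818935) = 0.974041
Series (battery charge regulator, [0.974041], and solar-array string): 0.984004 × 0.974041 × 0.992007 = 0.9508

0.9508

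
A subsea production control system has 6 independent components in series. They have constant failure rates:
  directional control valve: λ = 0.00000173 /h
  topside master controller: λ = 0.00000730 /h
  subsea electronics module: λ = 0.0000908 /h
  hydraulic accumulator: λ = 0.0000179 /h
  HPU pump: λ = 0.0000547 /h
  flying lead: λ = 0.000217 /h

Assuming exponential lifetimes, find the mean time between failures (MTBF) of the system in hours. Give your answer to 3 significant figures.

Series of exponential components: λ_sys = Σ λ_i
λ_sys = 0.00000173 + 0.00000730 + 0.0000908 + 0.0000179 + 0.0000547 + 0.000217 = 3.8943e-04 /h
MTBF = 1 / λ_sys = 2570 h

2570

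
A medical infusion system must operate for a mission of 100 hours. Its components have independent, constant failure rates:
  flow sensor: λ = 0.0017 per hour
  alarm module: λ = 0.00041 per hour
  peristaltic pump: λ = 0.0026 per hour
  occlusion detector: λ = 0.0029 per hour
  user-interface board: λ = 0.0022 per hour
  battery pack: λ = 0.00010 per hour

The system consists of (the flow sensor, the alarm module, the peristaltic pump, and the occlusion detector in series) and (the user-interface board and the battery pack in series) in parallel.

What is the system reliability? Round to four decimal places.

0.8905

R(flow sensor) = exp(−0.0017 × 100) = 0.843665
R(alarm module) = exp(−0.00041 × 100) = 0.959829
R(peristaltic pump) = exp(−0.0026 × 100) = 0.771052
R(occlusion detector) = exp(−0.0029 × 100) = 0.748264
R(user-interface board) = exp(−0.0022 × 100) = 0.802519
R(battery pack) = exp(−0.00010 × 100) = 0.990050
Series (flow sensor, alarm module, peristaltic pump, and occlusion detector): 0.843665 × 0.959829 × 0.771052 × 0.748264 = 0.467200
Series (user-interface board and battery pack): 0.802519 × 0.990050 = 0.794534
Parallel ([0.467200] and [0.794534]): 1 − (1 − 0.467200)(1 − 0.794534) = 0.8905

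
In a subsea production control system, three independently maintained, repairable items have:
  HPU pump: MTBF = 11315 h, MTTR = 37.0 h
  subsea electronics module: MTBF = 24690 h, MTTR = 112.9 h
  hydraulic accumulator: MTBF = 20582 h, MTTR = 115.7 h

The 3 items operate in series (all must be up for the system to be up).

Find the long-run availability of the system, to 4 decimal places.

0.9867

A(HPU pump) = MTBF/(MTBF+MTTR) = 11315/(11315+37.0) = 0.996741
A(subsea electronics module) = MTBF/(MTBF+MTTR) = 24690/(24690+112.9) = 0.995448
A(hydraulic accumulator) = MTBF/(MTBF+MTTR) = 20582/(20582+115.7) = 0.994410
Series availability: 0.996741 × 0.995448 × 0.994410 = 0.9867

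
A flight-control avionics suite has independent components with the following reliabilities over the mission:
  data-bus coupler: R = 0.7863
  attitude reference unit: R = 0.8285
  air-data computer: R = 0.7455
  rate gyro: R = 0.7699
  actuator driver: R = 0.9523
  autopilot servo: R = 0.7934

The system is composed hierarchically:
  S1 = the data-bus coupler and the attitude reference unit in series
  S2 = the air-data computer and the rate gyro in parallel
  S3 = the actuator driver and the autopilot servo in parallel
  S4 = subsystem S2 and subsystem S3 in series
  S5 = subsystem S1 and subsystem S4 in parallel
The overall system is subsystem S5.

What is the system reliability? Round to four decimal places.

0.9764

Series (data-bus coupler and attitude reference unit): 0.786300 × 0.828500 = 0.651450
Parallel (air-data computer and rate gyro): 1 − (1 − 0.745500)(1 − 0.769900) = 0.941440
Parallel (actuator driver and autopilot servo): 1 − (1 − 0.952300)(1 − 0.793400) = 0.990145
Series ([0.941440] and [0.990145]): 0.941440 × 0.990145 = 0.932162
Parallel ([0.651450] and [0.932162]): 1 − (1 − 0.651450)(1 − 0.932162) = 0.9764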